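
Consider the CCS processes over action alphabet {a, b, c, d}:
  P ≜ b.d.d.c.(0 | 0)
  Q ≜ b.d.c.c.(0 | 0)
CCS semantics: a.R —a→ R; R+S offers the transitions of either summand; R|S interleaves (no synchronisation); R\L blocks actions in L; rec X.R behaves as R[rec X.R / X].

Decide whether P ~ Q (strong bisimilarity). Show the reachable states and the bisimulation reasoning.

not bisimilar

LTS(P): 5 reachable states
  u0 = b.d.d.c.(0 | 0) :: --b--▸ u1
  u1 = d.d.c.(0 | 0) :: --d--▸ u2
  u2 = d.c.(0 | 0) :: --d--▸ u3
  u3 = c.(0 | 0) :: --c--▸ u4
  u4 = 0 | 0 :: ∅
LTS(Q): 5 reachable states
  v0 = b.d.c.c.(0 | 0) :: --b--▸ v1
  v1 = d.c.c.(0 | 0) :: --d--▸ v2
  v2 = c.c.(0 | 0) :: --c--▸ v3
  v3 = c.(0 | 0) :: --c--▸ v4
  v4 = 0 | 0 :: ∅
Bisimilarity quotient blocks:
  B0 = {u0}
  B1 = {u1}
  B2 = {u2}
  B3 = {u3, v3}
  B4 = {u4, v4}
  B5 = {v0}
  B6 = {v1}
  B7 = {v2}
u0 ∈ B0, v0 ∈ B5 → different blocks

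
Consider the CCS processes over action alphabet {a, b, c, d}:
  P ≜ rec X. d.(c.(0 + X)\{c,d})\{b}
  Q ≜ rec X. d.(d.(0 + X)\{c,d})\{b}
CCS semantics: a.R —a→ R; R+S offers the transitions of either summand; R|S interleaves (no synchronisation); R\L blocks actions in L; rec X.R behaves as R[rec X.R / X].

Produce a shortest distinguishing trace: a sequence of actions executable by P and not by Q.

dc

P's transition system — 3 states:
  s0 = rec X. d.(c.(0 + X)\{c,d})\{b} has moves =d=> s1
  s1 = (c.(0 + (rec X. d.(c.(0 + X)\{c,d})\{b}))\{c,d})\{b} has moves =c=> s2
  s2 = (0 + (rec X. d.(c.(0 + X)\{c,d})\{b}))\{c,d}\{b} has moves ·
Q's transition system — 3 states:
  t0 = rec X. d.(d.(0 + X)\{c,d})\{b} has moves =d=> t1
  t1 = (d.(0 + (rec X. d.(d.(0 + X)\{c,d})\{b}))\{c,d})\{b} has moves =d=> t2
  t2 = (0 + (rec X. d.(d.(0 + X)\{c,d})\{b}))\{c,d}\{b} has moves ·
Run σ = ⟨dc⟩ on P: start {s0}
  [1] d ⇒ {s1}
  [2] c ⇒ {s2}
  P completes σ.
Run σ = ⟨dc⟩ on Q: start {t0}
  [1] d ⇒ {t1}
  [2] c ⇒ no successor for Q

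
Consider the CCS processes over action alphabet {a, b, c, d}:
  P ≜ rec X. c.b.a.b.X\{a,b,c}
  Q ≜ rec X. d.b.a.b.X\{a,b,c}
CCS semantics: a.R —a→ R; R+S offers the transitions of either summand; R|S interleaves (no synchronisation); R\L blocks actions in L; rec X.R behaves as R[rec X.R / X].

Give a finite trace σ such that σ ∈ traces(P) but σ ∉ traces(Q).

c

Reachable graph of P (5 states):
  u0 = rec X. c.b.a.b.X\{a,b,c} :: --c--▸ u1
  u1 = b.a.b.(rec X. c.b.a.b.X\{a,b,c})\{a,b,c} :: --b--▸ u2
  u2 = a.b.(rec X. c.b.a.b.X\{a,b,c})\{a,b,c} :: --a--▸ u3
  u3 = b.(rec X. c.b.a.b.X\{a,b,c})\{a,b,c} :: --b--▸ u4
  u4 = (rec X. c.b.a.b.X\{a,b,c})\{a,b,c} :: (no moves)
Reachable graph of Q (6 states):
  v0 = rec X. d.b.a.b.X\{a,b,c} :: --d--▸ v1
  v1 = b.a.b.(rec X. d.b.a.b.X\{a,b,c})\{a,b,c} :: --b--▸ v2
  v2 = a.b.(rec X. d.b.a.b.X\{a,b,c})\{a,b,c} :: --a--▸ v3
  v3 = b.(rec X. d.b.a.b.X\{a,b,c})\{a,b,c} :: --b--▸ v4
  v4 = (rec X. d.b.a.b.X\{a,b,c})\{a,b,c} :: --d--▸ v5
  v5 = (b.a.b.(rec X. d.b.a.b.X\{a,b,c})\{a,b,c})\{a,b,c} :: (no moves)
Executing c from P (initial set {u0}):
  after c @ step 1: {u1}
  ✓ P
Executing c from Q (initial set {v0}):
  after c @ step 1: no successor for Q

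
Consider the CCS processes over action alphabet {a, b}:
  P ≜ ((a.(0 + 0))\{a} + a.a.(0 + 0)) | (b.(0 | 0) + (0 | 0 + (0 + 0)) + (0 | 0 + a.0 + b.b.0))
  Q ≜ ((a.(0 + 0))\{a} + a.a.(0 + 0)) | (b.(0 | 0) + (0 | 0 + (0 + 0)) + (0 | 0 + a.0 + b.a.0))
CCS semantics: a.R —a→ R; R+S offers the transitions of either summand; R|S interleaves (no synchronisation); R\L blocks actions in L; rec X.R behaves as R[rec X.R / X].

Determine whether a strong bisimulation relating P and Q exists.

LTS(P): 12 reachable states
  p0 = ((a.(0 + 0))\{a} + a.a.(0 + 0)) | (b.(0 | 0) + (0 | 0 + (0 + 0)) + (0 | 0 + a.0 + b.b.0)) → --a--▸ p1, --a--▸ p2, --b--▸ p3, --b--▸ p4
  p1 = ((a.(0 + 0))\{a} + a.a.(0 + 0)) | 0 → --a--▸ p5
  p2 = a.(0 + 0) | (b.(0 | 0) + (0 | 0 + (0 + 0)) + (0 | 0 + a.0 + b.b.0)) → --a--▸ p5, --a--▸ p6, --b--▸ p7, --b--▸ p8
  p3 = ((a.(0 + 0))\{a} + a.a.(0 + 0)) | (0 | 0) → --a--▸ p7
  p4 = ((a.(0 + 0))\{a} + a.a.(0 + 0)) | b.0 → --a--▸ p8, --b--▸ p1
  p5 = a.(0 + 0) | 0 → --a--▸ p9
  p6 = (0 + 0) | (b.(0 | 0) + (0 | 0 + (0 + 0)) + (0 | 0 + a.0 + b.b.0)) → --a--▸ p9, --b--▸ p10, --b--▸ p11
  p7 = a.(0 + 0) | (0 | 0) → --a--▸ p10
  p8 = a.(0 + 0) | b.0 → --a--▸ p11, --b--▸ p5
  p9 = (0 + 0) | 0 → stopped
  p10 = (0 + 0) | (0 | 0) → stopped
  p11 = (0 + 0) | b.0 → --b--▸ p9
LTS(Q): 12 reachable states
  q0 = ((a.(0 + 0))\{a} + a.a.(0 + 0)) | (b.(0 | 0) + (0 | 0 + (0 + 0)) + (0 | 0 + a.0 + b.a.0)) → --a--▸ q1, --a--▸ q2, --b--▸ q3, --b--▸ q4
  q1 = ((a.(0 + 0))\{a} + a.a.(0 + 0)) | 0 → --a--▸ q5
  q2 = a.(0 + 0) | (b.(0 | 0) + (0 | 0 + (0 + 0)) + (0 | 0 + a.0 + b.a.0)) → --a--▸ q5, --a--▸ q6, --b--▸ q7, --b--▸ q8
  q3 = ((a.(0 + 0))\{a} + a.a.(0 + 0)) | (0 | 0) → --a--▸ q7
  q4 = ((a.(0 + 0))\{a} + a.a.(0 + 0)) | a.0 → --a--▸ q1, --a--▸ q8
  q5 = a.(0 + 0) | 0 → --a--▸ q9
  q6 = (0 + 0) | (b.(0 | 0) + (0 | 0 + (0 + 0)) + (0 | 0 + a.0 + b.a.0)) → --a--▸ q9, --b--▸ q10, --b--▸ q11
  q7 = a.(0 + 0) | (0 | 0) → --a--▸ q10
  q8 = a.(0 + 0) | a.0 → --a--▸ q11, --a--▸ q5
  q9 = (0 + 0) | 0 → stopped
  q10 = (0 + 0) | (0 | 0) → stopped
  q11 = (0 + 0) | a.0 → --a--▸ q9
Partition-refinement fixed point:
  B0 = {p0}
  B1 = {p1, p3, q1, q3, q8}
  B2 = {p5, p7, q11, q5, q7}
  B3 = {p10, p9, q10, q9}
  B4 = {p4}
  B5 = {p8}
  B6 = {p11}
  B7 = {p2}
  B8 = {p6}
  B9 = {q0}
  B10 = {q2}
  B11 = {q6}
  B12 = {q4}
p0 ∈ B0, q0 ∈ B9 → different blocks

not bisimilar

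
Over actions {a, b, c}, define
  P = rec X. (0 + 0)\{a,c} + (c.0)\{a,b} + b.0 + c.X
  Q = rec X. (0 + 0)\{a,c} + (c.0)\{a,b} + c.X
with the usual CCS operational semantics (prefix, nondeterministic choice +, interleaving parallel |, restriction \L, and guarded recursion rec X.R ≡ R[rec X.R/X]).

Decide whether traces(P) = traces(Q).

traces(P) ≠ traces(Q) — witness ⟨b⟩

Reachable graph of P (3 states):
  u0 = rec X. (0 + 0)\{a,c} + (c.0)\{a,b} + b.0 + c.X ⊢ —b→ u1, —c→ u0, —c→ u2
  u1 = 0 ⊢ ·
  u2 = 0\{a,b} ⊢ ·
Reachable graph of Q (2 states):
  v0 = rec X. (0 + 0)\{a,c} + (c.0)\{a,b} + c.X ⊢ —c→ v0, —c→ v1
  v1 = 0\{a,b} ⊢ ·
Executing b from P (initial set {u0}):
  step 1 (b): {u1}
  P completes σ.
Executing b from Q (initial set {v0}):
  step 1 (b): ∅  — Q cannot continue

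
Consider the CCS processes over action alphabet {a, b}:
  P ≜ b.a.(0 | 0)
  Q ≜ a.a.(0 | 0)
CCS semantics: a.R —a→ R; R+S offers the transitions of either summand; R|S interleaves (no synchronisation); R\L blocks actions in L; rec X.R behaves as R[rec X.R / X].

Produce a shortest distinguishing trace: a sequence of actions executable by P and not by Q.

b

LTS(P): 3 reachable states
  s0 = b.a.(0 | 0) has moves --b--▸ s1
  s1 = a.(0 | 0) has moves --a--▸ s2
  s2 = 0 | 0 has moves stopped
LTS(Q): 3 reachable states
  t0 = a.a.(0 | 0) has moves --a--▸ t1
  t1 = a.(0 | 0) has moves --a--▸ t2
  t2 = 0 | 0 has moves stopped
Executing b from P (initial set {s0}):
  [1] b ⇒ {s1}
  ✓ P
Executing b from Q (initial set {t0}):
  [1] b ⇒ ∅  — Q cannot continue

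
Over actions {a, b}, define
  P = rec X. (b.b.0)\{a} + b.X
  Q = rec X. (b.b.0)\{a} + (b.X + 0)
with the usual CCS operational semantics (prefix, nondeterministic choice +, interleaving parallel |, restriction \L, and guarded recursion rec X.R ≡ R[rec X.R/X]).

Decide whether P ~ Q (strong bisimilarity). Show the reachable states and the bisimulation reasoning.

P ~ Q

P's transition system — 3 states:
  m0 = rec X. (b.b.0)\{a} + b.X :: --b--▸ m0, --b--▸ m1
  m1 = (b.0)\{a} :: --b--▸ m2
  m2 = 0\{a} :: stopped
Q's transition system — 3 states:
  n0 = rec X. (b.b.0)\{a} + (b.X + 0) :: --b--▸ n0, --b--▸ n1
  n1 = (b.0)\{a} :: --b--▸ n2
  n2 = 0\{a} :: stopped
Bisimilarity quotient blocks:
  B0 = {m0, n0}
  B1 = {m1, n1}
  B2 = {m2, n2}
m0 ∈ B0, n0 ∈ B0 → same block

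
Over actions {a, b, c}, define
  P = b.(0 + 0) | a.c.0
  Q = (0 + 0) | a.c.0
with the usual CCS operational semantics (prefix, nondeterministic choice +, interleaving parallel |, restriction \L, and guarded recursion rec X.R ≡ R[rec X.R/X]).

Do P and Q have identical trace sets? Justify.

LTS(P): 6 reachable states
  p0 = b.(0 + 0) | a.c.0 :: --a--▸ p1, --b--▸ p2
  p1 = b.(0 + 0) | c.0 :: --b--▸ p3, --c--▸ p4
  p2 = (0 + 0) | a.c.0 :: --a--▸ p3
  p3 = (0 + 0) | c.0 :: --c--▸ p5
  p4 = b.(0 + 0) | 0 :: --b--▸ p5
  p5 = (0 + 0) | 0 :: deadlocked
LTS(Q): 3 reachable states
  q0 = (0 + 0) | a.c.0 :: --a--▸ q1
  q1 = (0 + 0) | c.0 :: --c--▸ q2
  q2 = (0 + 0) | 0 :: deadlocked
Run σ = ⟨b⟩ on P: start {p0}
  after b @ step 1: {p2}
  P completes σ.
Run σ = ⟨b⟩ on Q: start {q0}
  after b @ step 1: ∅  — Q cannot continue

trace-distinct — witness ⟨b⟩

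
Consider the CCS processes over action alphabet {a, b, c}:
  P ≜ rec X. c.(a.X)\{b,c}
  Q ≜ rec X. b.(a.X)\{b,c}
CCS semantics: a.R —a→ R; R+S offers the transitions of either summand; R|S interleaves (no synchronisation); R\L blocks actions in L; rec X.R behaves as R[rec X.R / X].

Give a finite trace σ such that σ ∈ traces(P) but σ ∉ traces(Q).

c

P's transition system — 3 states:
  u0 = rec X. c.(a.X)\{b,c} | ··c··> u1
  u1 = (a.(rec X. c.(a.X)\{b,c}))\{b,c} | ··a··> u2
  u2 = (rec X. c.(a.X)\{b,c})\{b,c} | stopped
Q's transition system — 3 states:
  v0 = rec X. b.(a.X)\{b,c} | ··b··> v1
  v1 = (a.(rec X. b.(a.X)\{b,c}))\{b,c} | ··a··> v2
  v2 = (rec X. b.(a.X)\{b,c})\{b,c} | stopped
Run σ = ⟨c⟩ on P: start {u0}
  step 1 (c): {u1}
  — P admits the full trace.
Run σ = ⟨c⟩ on Q: start {v0}
  step 1 (c): no successor for Q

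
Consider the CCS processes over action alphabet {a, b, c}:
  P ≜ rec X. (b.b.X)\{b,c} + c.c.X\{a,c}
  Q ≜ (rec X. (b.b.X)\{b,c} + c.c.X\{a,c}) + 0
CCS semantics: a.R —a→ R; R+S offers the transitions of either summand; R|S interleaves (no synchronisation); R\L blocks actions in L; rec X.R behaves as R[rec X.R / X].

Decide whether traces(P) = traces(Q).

YES

LTS(P): 3 reachable states
  m0 = rec X. (b.b.X)\{b,c} + c.c.X\{a,c} → ··c··> m1
  m1 = c.(rec X. (b.b.X)\{b,c} + c.c.X\{a,c})\{a,c} → ··c··> m2
  m2 = (rec X. (b.b.X)\{b,c} + c.c.X\{a,c})\{a,c} → (no moves)
LTS(Q): 3 reachable states
  n0 = (rec X. (b.b.X)\{b,c} + c.c.X\{a,c}) + 0 → ··c··> n1
  n1 = c.(rec X. (b.b.X)\{b,c} + c.c.X\{a,c})\{a,c} → ··c··> n2
  n2 = (rec X. (b.b.X)\{b,c} + c.c.X\{a,c})\{a,c} → (no moves)
Partition-refinement fixed point:
  B0 = {m0, n0}
  B1 = {m1, n1}
  B2 = {m2, n2}
m0 ∈ B0, n0 ∈ B0 → same block
Bisimilar ⇒ trace-equivalent.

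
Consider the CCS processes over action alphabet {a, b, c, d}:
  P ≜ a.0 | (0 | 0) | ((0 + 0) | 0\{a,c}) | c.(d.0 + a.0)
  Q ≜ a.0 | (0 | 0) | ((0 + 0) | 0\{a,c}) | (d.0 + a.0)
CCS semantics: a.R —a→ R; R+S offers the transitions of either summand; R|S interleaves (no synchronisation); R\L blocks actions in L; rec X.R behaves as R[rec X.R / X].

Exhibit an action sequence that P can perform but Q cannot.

c

P's transition system — 6 states:
  s0 = a.0 | (0 | 0) | ((0 + 0) | 0\{a,c}) | c.(d.0 + a.0) has moves ··a··> s1, ··c··> s2
  s1 = 0 | (0 | 0) | ((0 + 0) | 0\{a,c}) | c.(d.0 + a.0) has moves ··c··> s3
  s2 = a.0 | (0 | 0) | ((0 + 0) | 0\{a,c}) | (d.0 + a.0) has moves ··a··> s3, ··a··> s4, ··d··> s4
  s3 = 0 | (0 | 0) | ((0 + 0) | 0\{a,c}) | (d.0 + a.0) has moves ··a··> s5, ··d··> s5
  s4 = a.0 | (0 | 0) | ((0 + 0) | 0\{a,c}) | 0 has moves ··a··> s5
  s5 = 0 | (0 | 0) | ((0 + 0) | 0\{a,c}) | 0 has moves ∅
Q's transition system — 4 states:
  t0 = a.0 | (0 | 0) | ((0 + 0) | 0\{a,c}) | (d.0 + a.0) has moves ··a··> t1, ··a··> t2, ··d··> t2
  t1 = 0 | (0 | 0) | ((0 + 0) | 0\{a,c}) | (d.0 + a.0) has moves ··a··> t3, ··d··> t3
  t2 = a.0 | (0 | 0) | ((0 + 0) | 0\{a,c}) | 0 has moves ··a··> t3
  t3 = 0 | (0 | 0) | ((0 + 0) | 0\{a,c}) | 0 has moves ∅
Executing c from P (initial set {s0}):
  [1] c ⇒ {s2}
  — P admits the full trace.
Executing c from Q (initial set {t0}):
  [1] c ⇒ ∅  — Q cannot continue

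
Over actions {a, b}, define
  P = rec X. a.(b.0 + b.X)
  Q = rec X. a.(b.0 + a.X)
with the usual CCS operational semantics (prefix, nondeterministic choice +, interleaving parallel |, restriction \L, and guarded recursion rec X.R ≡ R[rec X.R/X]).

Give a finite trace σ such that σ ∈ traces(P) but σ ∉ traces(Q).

P's transition system — 3 states:
  u0 = rec X. a.(b.0 + b.X) :: —a→ u1
  u1 = b.0 + b.(rec X. a.(b.0 + b.X)) :: —b→ u0, —b→ u2
  u2 = 0 :: (no moves)
Q's transition system — 3 states:
  v0 = rec X. a.(b.0 + a.X) :: —a→ v1
  v1 = b.0 + a.(rec X. a.(b.0 + a.X)) :: —a→ v0, —b→ v2
  v2 = 0 :: (no moves)
Run σ = ⟨aba⟩ on P: start {u0}
  step 1 (a): {u1}
  step 2 (b): {u0, u2}
  step 3 (a): {u1}
  P completes σ.
Run σ = ⟨aba⟩ on Q: start {v0}
  step 1 (a): {v1}
  step 2 (b): {v2}
  step 3 (a): ∅  — Q cannot continue

aba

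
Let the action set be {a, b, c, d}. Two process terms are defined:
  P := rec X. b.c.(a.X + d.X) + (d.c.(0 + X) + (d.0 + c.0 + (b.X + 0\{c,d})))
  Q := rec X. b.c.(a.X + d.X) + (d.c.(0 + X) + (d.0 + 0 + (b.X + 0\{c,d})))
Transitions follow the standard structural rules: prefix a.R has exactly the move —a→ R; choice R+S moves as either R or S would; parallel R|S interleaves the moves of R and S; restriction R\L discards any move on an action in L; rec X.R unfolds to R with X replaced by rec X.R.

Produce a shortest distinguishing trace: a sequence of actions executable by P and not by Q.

Reachable graph of P (6 states):
  m0 = rec X. b.c.(a.X + d.X) + (d.c.(0 + X) + (d.0 + c.0 + (b.X + 0\{c,d}))) | -b-> m0, -b-> m1, -c-> m2, -d-> m2, -d-> m3
  m1 = c.(a.(rec X. b.c.(a.X + d.X) + (d.c.(0 + X) + (d.0 + c.0 + (b.X + 0\{c,d})))) + d.(rec X. b.c.(a.X + d.X) + (d.c.(0 + X) + (d.0 + c.0 + (b.X + 0\{c,d}))))) | -c-> m4
  m2 = 0 | ·
  m3 = c.(0 + (rec X. b.c.(a.X + d.X) + (d.c.(0 + X) + (d.0 + c.0 + (b.X + 0\{c,d}))))) | -c-> m5
  m4 = a.(rec X. b.c.(a.X + d.X) + (d.c.(0 + X) + (d.0 + c.0 + (b.X + 0\{c,d})))) + d.(rec X. b.c.(a.X + d.X) + (d.c.(0 + X) + (d.0 + c.0 + (b.X + 0\{c,d})))) | -a-> m0, -d-> m0
  m5 = 0 + (rec X. b.c.(a.X + d.X) + (d.c.(0 + X) + (d.0 + c.0 + (b.X + 0\{c,d})))) | -b-> m0, -b-> m1, -c-> m2, -d-> m2, -d-> m3
Reachable graph of Q (6 states):
  n0 = rec X. b.c.(a.X + d.X) + (d.c.(0 + X) + (d.0 + 0 + (b.X + 0\{c,d}))) | -b-> n0, -b-> n1, -d-> n2, -d-> n3
  n1 = c.(a.(rec X. b.c.(a.X + d.X) + (d.c.(0 + X) + (d.0 + 0 + (b.X + 0\{c,d})))) + d.(rec X. b.c.(a.X + d.X) + (d.c.(0 + X) + (d.0 + 0 + (b.X + 0\{c,d}))))) | -c-> n4
  n2 = 0 | ·
  n3 = c.(0 + (rec X. b.c.(a.X + d.X) + (d.c.(0 + X) + (d.0 + 0 + (b.X + 0\{c,d}))))) | -c-> n5
  n4 = a.(rec X. b.c.(a.X + d.X) + (d.c.(0 + X) + (d.0 + 0 + (b.X + 0\{c,d})))) + d.(rec X. b.c.(a.X + d.X) + (d.c.(0 + X) + (d.0 + 0 + (b.X + 0\{c,d})))) | -a-> n0, -d-> n0
  n5 = 0 + (rec X. b.c.(a.X + d.X) + (d.c.(0 + X) + (d.0 + 0 + (b.X + 0\{c,d})))) | -b-> n0, -b-> n1, -d-> n2, -d-> n3
Executing c from P (initial set {m0}):
  step 1 (c): {m2}
  — P admits the full trace.
Executing c from Q (initial set {n0}):
  step 1 (c): ∅ (Q stuck)

c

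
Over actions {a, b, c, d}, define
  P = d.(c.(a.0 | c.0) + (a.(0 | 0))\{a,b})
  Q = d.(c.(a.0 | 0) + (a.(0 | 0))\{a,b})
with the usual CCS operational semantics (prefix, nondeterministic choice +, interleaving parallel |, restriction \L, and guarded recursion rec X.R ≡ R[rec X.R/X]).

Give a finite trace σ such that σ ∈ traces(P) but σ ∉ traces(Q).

P's transition system — 6 states:
  s0 = d.(c.(a.0 | c.0) + (a.(0 | 0))\{a,b}) → -d-> s1
  s1 = c.(a.0 | c.0) + (a.(0 | 0))\{a,b} → -c-> s2
  s2 = a.0 | c.0 → -a-> s3, -c-> s4
  s3 = 0 | c.0 → -c-> s5
  s4 = a.0 | 0 → -a-> s5
  s5 = 0 | 0 → (no moves)
Q's transition system — 4 states:
  t0 = d.(c.(a.0 | 0) + (a.(0 | 0))\{a,b}) → -d-> t1
  t1 = c.(a.0 | 0) + (a.(0 | 0))\{a,b} → -c-> t2
  t2 = a.0 | 0 → -a-> t3
  t3 = 0 | 0 → (no moves)
Run σ = ⟨dcc⟩ on P: start {s0}
  [1] d ⇒ {s1}
  [2] c ⇒ {s2}
  [3] c ⇒ {s4}
  — P admits the full trace.
Run σ = ⟨dcc⟩ on Q: start {t0}
  [1] d ⇒ {t1}
  [2] c ⇒ {t2}
  [3] c ⇒ no successor for Q

dcc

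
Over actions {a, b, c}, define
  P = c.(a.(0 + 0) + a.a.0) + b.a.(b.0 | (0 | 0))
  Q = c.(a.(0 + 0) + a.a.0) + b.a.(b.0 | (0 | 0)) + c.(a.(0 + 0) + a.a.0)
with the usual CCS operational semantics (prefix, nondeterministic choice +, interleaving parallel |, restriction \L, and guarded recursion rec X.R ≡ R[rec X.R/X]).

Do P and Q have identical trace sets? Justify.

YES

LTS(P): 8 reachable states
  s0 = c.(a.(0 + 0) + a.a.0) + b.a.(b.0 | (0 | 0)) → --b--▸ s1, --c--▸ s2
  s1 = a.(b.0 | (0 | 0)) → --a--▸ s3
  s2 = a.(0 + 0) + a.a.0 → --a--▸ s4, --a--▸ s5
  s3 = b.0 | (0 | 0) → --b--▸ s6
  s4 = 0 + 0 → ∅
  s5 = a.0 → --a--▸ s7
  s6 = 0 | (0 | 0) → ∅
  s7 = 0 → ∅
LTS(Q): 8 reachable states
  t0 = c.(a.(0 + 0) + a.a.0) + b.a.(b.0 | (0 | 0)) + c.(a.(0 + 0) + a.a.0) → --b--▸ t1, --c--▸ t2
  t1 = a.(b.0 | (0 | 0)) → --a--▸ t3
  t2 = a.(0 + 0) + a.a.0 → --a--▸ t4, --a--▸ t5
  t3 = b.0 | (0 | 0) → --b--▸ t6
  t4 = 0 + 0 → ∅
  t5 = a.0 → --a--▸ t7
  t6 = 0 | (0 | 0) → ∅
  t7 = 0 → ∅
Coarsest stable partition (strong bisimilarity classes):
  B0 = {s0, t0}
  B1 = {s1, t1}
  B2 = {s3, t3}
  B3 = {s4, s6, s7, t4, t6, t7}
  B4 = {s2, t2}
  B5 = {s5, t5}
s0 ∈ B0, t0 ∈ B0 → same block
Bisimilar ⇒ trace-equivalent.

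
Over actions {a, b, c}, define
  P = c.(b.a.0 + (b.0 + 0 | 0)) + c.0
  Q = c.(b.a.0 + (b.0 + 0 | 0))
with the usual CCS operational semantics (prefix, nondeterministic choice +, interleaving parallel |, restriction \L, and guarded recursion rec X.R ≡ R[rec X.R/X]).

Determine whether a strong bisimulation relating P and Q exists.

P ≁ Q

LTS(P): 4 reachable states
  s0 = c.(b.a.0 + (b.0 + 0 | 0)) + c.0 has moves -c-> s1, -c-> s2
  s1 = 0 has moves deadlocked
  s2 = b.a.0 + (b.0 + 0 | 0) has moves -b-> s1, -b-> s3
  s3 = a.0 has moves -a-> s1
LTS(Q): 4 reachable states
  t0 = c.(b.a.0 + (b.0 + 0 | 0)) has moves -c-> t1
  t1 = b.a.0 + (b.0 + 0 | 0) has moves -b-> t2, -b-> t3
  t2 = 0 has moves deadlocked
  t3 = a.0 has moves -a-> t2
Partition-refinement fixed point:
  B0 = {s0}
  B1 = {s2, t1}
  B2 = {s3, t3}
  B3 = {s1, t2}
  B4 = {t0}
s0 ∈ B0, t0 ∈ B4 → different blocks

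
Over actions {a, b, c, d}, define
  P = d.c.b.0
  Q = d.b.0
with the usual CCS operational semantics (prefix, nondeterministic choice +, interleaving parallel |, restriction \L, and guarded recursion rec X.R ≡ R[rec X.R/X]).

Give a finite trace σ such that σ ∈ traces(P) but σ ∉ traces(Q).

dc

P's transition system — 4 states:
  s0 = d.c.b.0 → —d→ s1
  s1 = c.b.0 → —c→ s2
  s2 = b.0 → —b→ s3
  s3 = 0 → stopped
Q's transition system — 3 states:
  t0 = d.b.0 → —d→ t1
  t1 = b.0 → —b→ t2
  t2 = 0 → stopped
Trace ⟨dc⟩ through P, begin at {s0}:
  step 1 (d): {s1}
  step 2 (c): {s2}
  P completes σ.
Trace ⟨dc⟩ through Q, begin at {t0}:
  step 1 (d): {t1}
  step 2 (c): ∅ (Q stuck)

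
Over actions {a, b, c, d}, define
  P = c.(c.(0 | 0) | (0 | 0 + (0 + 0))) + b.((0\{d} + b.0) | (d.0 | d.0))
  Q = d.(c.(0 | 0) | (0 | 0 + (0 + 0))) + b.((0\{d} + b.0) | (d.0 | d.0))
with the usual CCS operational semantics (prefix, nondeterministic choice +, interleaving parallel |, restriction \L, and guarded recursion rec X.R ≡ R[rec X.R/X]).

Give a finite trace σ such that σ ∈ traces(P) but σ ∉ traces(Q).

Reachable graph of P (11 states):
  m0 = c.(c.(0 | 0) | (0 | 0 + (0 + 0))) + b.((0\{d} + b.0) | (d.0 | d.0)) has moves ··b··> m1, ··c··> m2
  m1 = (0\{d} + b.0) | (d.0 | d.0) has moves ··b··> m3, ··d··> m4, ··d··> m5
  m2 = c.(0 | 0) | (0 | 0 + (0 + 0)) has moves ··c··> m6
  m3 = 0 | (d.0 | d.0) has moves ··d··> m7, ··d··> m8
  m4 = (0\{d} + b.0) | (0 | d.0) has moves ··b··> m7, ··d··> m9
  m5 = (0\{d} + b.0) | (d.0 | 0) has moves ··b··> m8, ··d··> m9
  m6 = 0 | 0 | (0 | 0 + (0 + 0)) has moves stopped
  m7 = 0 | (0 | d.0) has moves ··d··> m10
  m8 = 0 | (d.0 | 0) has moves ··d··> m10
  m9 = (0\{d} + b.0) | (0 | 0) has moves ··b··> m10
  m10 = 0 | (0 | 0) has moves stopped
Reachable graph of Q (11 states):
  n0 = d.(c.(0 | 0) | (0 | 0 + (0 + 0))) + b.((0\{d} + b.0) | (d.0 | d.0)) has moves ··b··> n1, ··d··> n2
  n1 = (0\{d} + b.0) | (d.0 | d.0) has moves ··b··> n3, ··d··> n4, ··d··> n5
  n2 = c.(0 | 0) | (0 | 0 + (0 + 0)) has moves ··c··> n6
  n3 = 0 | (d.0 | d.0) has moves ··d··> n7, ··d··> n8
  n4 = (0\{d} + b.0) | (0 | d.0) has moves ··b··> n7, ··d··> n9
  n5 = (0\{d} + b.0) | (d.0 | 0) has moves ··b··> n8, ··d··> n9
  n6 = 0 | 0 | (0 | 0 + (0 + 0)) has moves stopped
  n7 = 0 | (0 | d.0) has moves ··d··> n10
  n8 = 0 | (d.0 | 0) has moves ··d··> n10
  n9 = (0\{d} + b.0) | (0 | 0) has moves ··b··> n10
  n10 = 0 | (0 | 0) has moves stopped
Trace ⟨c⟩ through P, begin at {m0}:
  [1] c ⇒ {m2}
  ✓ P
Trace ⟨c⟩ through Q, begin at {n0}:
  [1] c ⇒ ∅ (Q stuck)

c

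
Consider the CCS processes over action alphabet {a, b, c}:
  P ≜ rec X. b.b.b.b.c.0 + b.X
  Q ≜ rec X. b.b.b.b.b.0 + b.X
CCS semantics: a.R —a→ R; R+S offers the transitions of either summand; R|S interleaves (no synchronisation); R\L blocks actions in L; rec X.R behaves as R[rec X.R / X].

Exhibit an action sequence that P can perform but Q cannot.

bbbbc

LTS(P): 6 reachable states
  p0 = rec X. b.b.b.b.c.0 + b.X :: —b→ p0, —b→ p1
  p1 = b.b.b.c.0 :: —b→ p2
  p2 = b.b.c.0 :: —b→ p3
  p3 = b.c.0 :: —b→ p4
  p4 = c.0 :: —c→ p5
  p5 = 0 :: stopped
LTS(Q): 6 reachable states
  q0 = rec X. b.b.b.b.b.0 + b.X :: —b→ q0, —b→ q1
  q1 = b.b.b.b.0 :: —b→ q2
  q2 = b.b.b.0 :: —b→ q3
  q3 = b.b.0 :: —b→ q4
  q4 = b.0 :: —b→ q5
  q5 = 0 :: stopped
Run σ = ⟨bbbbc⟩ on P: start {p0}
  [1] b ⇒ {p0, p1}
  [2] b ⇒ {p0, p1, p2}
  [3] b ⇒ {p0, p1, p2, p3}
  [4] b ⇒ {p0, p1, p2, p3, p4}
  [5] c ⇒ {p5}
  ✓ P
Run σ = ⟨bbbbc⟩ on Q: start {q0}
  [1] b ⇒ {q0, q1}
  [2] b ⇒ {q0, q1, q2}
  [3] b ⇒ {q0, q1, q2, q3}
  [4] b ⇒ {q0, q1, q2, q3, q4}
  [5] c ⇒ no successor for Q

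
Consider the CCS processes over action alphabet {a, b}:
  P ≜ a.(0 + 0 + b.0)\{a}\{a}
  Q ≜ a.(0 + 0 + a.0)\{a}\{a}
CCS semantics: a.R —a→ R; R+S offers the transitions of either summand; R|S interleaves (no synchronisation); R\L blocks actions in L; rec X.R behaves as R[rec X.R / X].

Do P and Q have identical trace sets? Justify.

trace-distinct — witness ⟨ab⟩

LTS(P): 3 reachable states
  s0 = a.(0 + 0 + b.0)\{a}\{a} → ··a··> s1
  s1 = (0 + 0 + b.0)\{a}\{a} → ··b··> s2
  s2 = 0\{a}\{a} → ·
LTS(Q): 2 reachable states
  t0 = a.(0 + 0 + a.0)\{a}\{a} → ··a··> t1
  t1 = (0 + 0 + a.0)\{a}\{a} → ·
Trace ⟨ab⟩ through P, begin at {s0}:
  [1] a ⇒ {s1}
  [2] b ⇒ {s2}
  P completes σ.
Trace ⟨ab⟩ through Q, begin at {t0}:
  [1] a ⇒ {t1}
  [2] b ⇒ ∅ (Q stuck)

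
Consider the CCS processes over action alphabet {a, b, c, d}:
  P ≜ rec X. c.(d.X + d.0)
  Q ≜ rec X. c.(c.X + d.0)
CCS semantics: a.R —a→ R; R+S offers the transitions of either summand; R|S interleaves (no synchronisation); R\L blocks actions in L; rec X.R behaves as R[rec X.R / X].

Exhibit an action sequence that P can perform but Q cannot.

cdc

LTS(P): 3 reachable states
  p0 = rec X. c.(d.X + d.0) → -c-> p1
  p1 = d.(rec X. c.(d.X + d.0)) + d.0 → -d-> p0, -d-> p2
  p2 = 0 → (no moves)
LTS(Q): 3 reachable states
  q0 = rec X. c.(c.X + d.0) → -c-> q1
  q1 = c.(rec X. c.(c.X + d.0)) + d.0 → -c-> q0, -d-> q2
  q2 = 0 → (no moves)
Executing cdc from P (initial set {p0}):
  step 1 (c): {p1}
  step 2 (d): {p0, p2}
  step 3 (c): {p1}
  — P admits the full trace.
Executing cdc from Q (initial set {q0}):
  step 1 (c): {q1}
  step 2 (d): {q2}
  step 3 (c): ∅ (Q stuck)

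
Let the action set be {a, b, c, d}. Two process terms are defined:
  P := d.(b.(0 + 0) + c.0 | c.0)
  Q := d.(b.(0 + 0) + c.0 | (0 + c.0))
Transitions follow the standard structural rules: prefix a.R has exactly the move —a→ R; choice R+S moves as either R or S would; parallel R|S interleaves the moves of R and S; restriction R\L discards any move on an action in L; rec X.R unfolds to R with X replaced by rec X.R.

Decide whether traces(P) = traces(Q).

Reachable graph of P (6 states):
  p0 = d.(b.(0 + 0) + c.0 | c.0) ⊢ -d-> p1
  p1 = b.(0 + 0) + c.0 | c.0 ⊢ -b-> p2, -c-> p3, -c-> p4
  p2 = 0 + 0 ⊢ ∅
  p3 = 0 | c.0 ⊢ -c-> p5
  p4 = c.0 | 0 ⊢ -c-> p5
  p5 = 0 | 0 ⊢ ∅
Reachable graph of Q (6 states):
  q0 = d.(b.(0 + 0) + c.0 | (0 + c.0)) ⊢ -d-> q1
  q1 = b.(0 + 0) + c.0 | (0 + c.0) ⊢ -b-> q2, -c-> q3, -c-> q4
  q2 = 0 + 0 ⊢ ∅
  q3 = 0 | (0 + c.0) ⊢ -c-> q5
  q4 = c.0 | 0 ⊢ -c-> q5
  q5 = 0 | 0 ⊢ ∅
Bisimilarity quotient blocks:
  B0 = {p0, q0}
  B1 = {p1, q1}
  B2 = {p3, p4, q3, q4}
  B3 = {p2, p5, q2, q5}
p0 ∈ B0, q0 ∈ B0 → same block
Bisimilar ⇒ trace-equivalent.

trace-equivalent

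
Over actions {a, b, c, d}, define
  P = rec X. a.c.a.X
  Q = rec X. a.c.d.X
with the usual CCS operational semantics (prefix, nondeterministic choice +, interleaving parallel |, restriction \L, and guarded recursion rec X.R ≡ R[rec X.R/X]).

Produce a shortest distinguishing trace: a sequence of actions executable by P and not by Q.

Reachable graph of P (3 states):
  p0 = rec X. a.c.a.X ⊢ -a-> p1
  p1 = c.a.(rec X. a.c.a.X) ⊢ -c-> p2
  p2 = a.(rec X. a.c.a.X) ⊢ -a-> p0
Reachable graph of Q (3 states):
  q0 = rec X. a.c.d.X ⊢ -a-> q1
  q1 = c.d.(rec X. a.c.d.X) ⊢ -c-> q2
  q2 = d.(rec X. a.c.d.X) ⊢ -d-> q0
Executing aca from P (initial set {p0}):
  [1] a ⇒ {p1}
  [2] c ⇒ {p2}
  [3] a ⇒ {p0}
  — P admits the full trace.
Executing aca from Q (initial set {q0}):
  [1] a ⇒ {q1}
  [2] c ⇒ {q2}
  [3] a ⇒ ∅  — Q cannot continue

aca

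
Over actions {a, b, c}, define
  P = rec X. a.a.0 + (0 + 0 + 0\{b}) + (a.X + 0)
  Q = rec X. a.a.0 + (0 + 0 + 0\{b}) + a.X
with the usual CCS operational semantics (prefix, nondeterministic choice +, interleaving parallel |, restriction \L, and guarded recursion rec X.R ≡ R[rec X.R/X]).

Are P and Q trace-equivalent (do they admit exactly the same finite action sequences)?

Reachable graph of P (3 states):
  u0 = rec X. a.a.0 + (0 + 0 + 0\{b}) + (a.X + 0) | —a→ u0, —a→ u1
  u1 = a.0 | —a→ u2
  u2 = 0 | deadlocked
Reachable graph of Q (3 states):
  v0 = rec X. a.a.0 + (0 + 0 + 0\{b}) + a.X | —a→ v0, —a→ v1
  v1 = a.0 | —a→ v2
  v2 = 0 | deadlocked
Bisimilarity quotient blocks:
  B0 = {u0, v0}
  B1 = {u1, v1}
  B2 = {u2, v2}
u0 ∈ B0, v0 ∈ B0 → same block
Bisimilar ⇒ trace-equivalent.

traces(P) = traces(Q)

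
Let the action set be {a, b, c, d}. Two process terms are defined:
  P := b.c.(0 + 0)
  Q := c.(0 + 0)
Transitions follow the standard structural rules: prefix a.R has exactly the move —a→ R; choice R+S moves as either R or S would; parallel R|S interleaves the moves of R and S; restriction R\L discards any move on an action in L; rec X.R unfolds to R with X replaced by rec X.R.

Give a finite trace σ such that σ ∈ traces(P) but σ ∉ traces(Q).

b

Reachable graph of P (3 states):
  s0 = b.c.(0 + 0) | —b→ s1
  s1 = c.(0 + 0) | —c→ s2
  s2 = 0 + 0 | (no moves)
Reachable graph of Q (2 states):
  t0 = c.(0 + 0) | —c→ t1
  t1 = 0 + 0 | (no moves)
Executing b from P (initial set {s0}):
  after b @ step 1: {s1}
  P completes σ.
Executing b from Q (initial set {t0}):
  after b @ step 1: ∅ (Q stuck)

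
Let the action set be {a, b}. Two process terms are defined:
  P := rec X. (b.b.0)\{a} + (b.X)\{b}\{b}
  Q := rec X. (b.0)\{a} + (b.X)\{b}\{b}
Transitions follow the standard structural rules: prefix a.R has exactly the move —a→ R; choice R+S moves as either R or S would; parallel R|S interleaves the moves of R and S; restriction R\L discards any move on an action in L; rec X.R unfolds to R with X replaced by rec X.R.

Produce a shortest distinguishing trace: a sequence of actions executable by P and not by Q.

bb

LTS(P): 3 reachable states
  s0 = rec X. (b.b.0)\{a} + (b.X)\{b}\{b} | =b=> s1
  s1 = (b.0)\{a} | =b=> s2
  s2 = 0\{a} | stopped
LTS(Q): 2 reachable states
  t0 = rec X. (b.0)\{a} + (b.X)\{b}\{b} | =b=> t1
  t1 = 0\{a} | stopped
Trace ⟨bb⟩ through P, begin at {s0}:
  after b @ step 1: {s1}
  after b @ step 2: {s2}
  ✓ P
Trace ⟨bb⟩ through Q, begin at {t0}:
  after b @ step 1: {t1}
  after b @ step 2: no successor for Q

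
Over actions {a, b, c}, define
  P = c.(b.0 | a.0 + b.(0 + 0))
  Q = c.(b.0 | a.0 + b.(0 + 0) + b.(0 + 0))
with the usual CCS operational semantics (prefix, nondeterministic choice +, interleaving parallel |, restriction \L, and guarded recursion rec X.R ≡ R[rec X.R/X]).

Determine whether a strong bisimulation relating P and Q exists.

LTS(P): 6 reachable states
  m0 = c.(b.0 | a.0 + b.(0 + 0)) → —c→ m1
  m1 = b.0 | a.0 + b.(0 + 0) → —a→ m2, —b→ m3, —b→ m4
  m2 = b.0 | 0 → —b→ m5
  m3 = 0 + 0 → (no moves)
  m4 = 0 | a.0 → —a→ m5
  m5 = 0 | 0 → (no moves)
LTS(Q): 6 reachable states
  n0 = c.(b.0 | a.0 + b.(0 + 0) + b.(0 + 0)) → —c→ n1
  n1 = b.0 | a.0 + b.(0 + 0) + b.(0 + 0) → —a→ n2, —b→ n3, —b→ n4
  n2 = b.0 | 0 → —b→ n5
  n3 = 0 + 0 → (no moves)
  n4 = 0 | a.0 → —a→ n5
  n5 = 0 | 0 → (no moves)
Partition-refinement fixed point:
  B0 = {m0, n0}
  B1 = {m1, n1}
  B2 = {m4, n4}
  B3 = {m3, m5, n3, n5}
  B4 = {m2, n2}
m0 ∈ B0, n0 ∈ B0 → same block

bisimilar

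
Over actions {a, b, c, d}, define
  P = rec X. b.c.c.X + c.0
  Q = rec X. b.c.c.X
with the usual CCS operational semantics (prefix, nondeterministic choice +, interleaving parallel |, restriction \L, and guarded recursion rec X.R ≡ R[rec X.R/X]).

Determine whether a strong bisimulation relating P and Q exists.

NO

Reachable graph of P (4 states):
  m0 = rec X. b.c.c.X + c.0 has moves --b--▸ m1, --c--▸ m2
  m1 = c.c.(rec X. b.c.c.X + c.0) has moves --c--▸ m3
  m2 = 0 has moves deadlocked
  m3 = c.(rec X. b.c.c.X + c.0) has moves --c--▸ m0
Reachable graph of Q (3 states):
  n0 = rec X. b.c.c.X has moves --b--▸ n1
  n1 = c.c.(rec X. b.c.c.X) has moves --c--▸ n2
  n2 = c.(rec X. b.c.c.X) has moves --c--▸ n0
Coarsest stable partition (strong bisimilarity classes):
  B0 = {m0}
  B1 = {m2}
  B2 = {m1}
  B3 = {m3}
  B4 = {n0}
  B5 = {n1}
  B6 = {n2}
m0 ∈ B0, n0 ∈ B4 → different blocks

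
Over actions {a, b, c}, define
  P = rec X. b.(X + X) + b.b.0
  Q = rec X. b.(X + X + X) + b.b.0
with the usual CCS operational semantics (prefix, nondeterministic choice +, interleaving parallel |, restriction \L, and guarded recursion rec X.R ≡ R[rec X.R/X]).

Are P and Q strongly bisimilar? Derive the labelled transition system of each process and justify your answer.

P's transition system — 4 states:
  s0 = rec X. b.(X + X) + b.b.0 has moves --b--▸ s1, --b--▸ s2
  s1 = (rec X. b.(X + X) + b.b.0) + (rec X. b.(X + X) + b.b.0) has moves --b--▸ s1, --b--▸ s2
  s2 = b.0 has moves --b--▸ s3
  s3 = 0 has moves ·
Q's transition system — 4 states:
  t0 = rec X. b.(X + X + X) + b.b.0 has moves --b--▸ t1, --b--▸ t2
  t1 = (rec X. b.(X + X + X) + b.b.0) + (rec X. b.(X + X + X) + b.b.0) + (rec X. b.(X + X + X) + b.b.0) has moves --b--▸ t1, --b--▸ t2
  t2 = b.0 has moves --b--▸ t3
  t3 = 0 has moves ·
Bisimilarity quotient blocks:
  B0 = {s0, s1, t0, t1}
  B1 = {s2, t2}
  B2 = {s3, t3}
s0 ∈ B0, t0 ∈ B0 → same block

P ~ Q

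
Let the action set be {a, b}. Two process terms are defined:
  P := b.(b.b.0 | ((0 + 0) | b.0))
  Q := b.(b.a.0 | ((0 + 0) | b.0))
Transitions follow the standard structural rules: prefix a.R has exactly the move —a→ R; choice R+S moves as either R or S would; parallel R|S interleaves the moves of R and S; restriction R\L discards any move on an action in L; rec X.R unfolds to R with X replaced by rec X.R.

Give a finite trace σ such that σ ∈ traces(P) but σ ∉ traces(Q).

LTS(P): 7 reachable states
  p0 = b.(b.b.0 | ((0 + 0) | b.0)) ⊢ -b-> p1
  p1 = b.b.0 | ((0 + 0) | b.0) ⊢ -b-> p2, -b-> p3
  p2 = b.0 | ((0 + 0) | b.0) ⊢ -b-> p4, -b-> p5
  p3 = b.b.0 | ((0 + 0) | 0) ⊢ -b-> p5
  p4 = 0 | ((0 + 0) | b.0) ⊢ -b-> p6
  p5 = b.0 | ((0 + 0) | 0) ⊢ -b-> p6
  p6 = 0 | ((0 + 0) | 0) ⊢ ·
LTS(Q): 7 reachable states
  q0 = b.(b.a.0 | ((0 + 0) | b.0)) ⊢ -b-> q1
  q1 = b.a.0 | ((0 + 0) | b.0) ⊢ -b-> q2, -b-> q3
  q2 = a.0 | ((0 + 0) | b.0) ⊢ -a-> q4, -b-> q5
  q3 = b.a.0 | ((0 + 0) | 0) ⊢ -b-> q5
  q4 = 0 | ((0 + 0) | b.0) ⊢ -b-> q6
  q5 = a.0 | ((0 + 0) | 0) ⊢ -a-> q6
  q6 = 0 | ((0 + 0) | 0) ⊢ ·
Trace ⟨bbbb⟩ through P, begin at {p0}:
  [1] b ⇒ {p1}
  [2] b ⇒ {p2, p3}
  [3] b ⇒ {p4, p5}
  [4] b ⇒ {p6}
  — P admits the full trace.
Trace ⟨bbbb⟩ through Q, begin at {q0}:
  [1] b ⇒ {q1}
  [2] b ⇒ {q2, q3}
  [3] b ⇒ {q5}
  [4] b ⇒ no successor for Q

bbbb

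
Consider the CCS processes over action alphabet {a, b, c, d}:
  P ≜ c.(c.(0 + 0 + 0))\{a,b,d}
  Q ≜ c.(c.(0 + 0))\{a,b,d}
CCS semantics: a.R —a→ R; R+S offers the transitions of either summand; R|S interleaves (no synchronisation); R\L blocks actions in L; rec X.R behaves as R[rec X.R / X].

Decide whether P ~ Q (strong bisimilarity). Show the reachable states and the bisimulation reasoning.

YES

Reachable graph of P (3 states):
  s0 = c.(c.(0 + 0 + 0))\{a,b,d} :: -c-> s1
  s1 = (c.(0 + 0 + 0))\{a,b,d} :: -c-> s2
  s2 = (0 + 0 + 0)\{a,b,d} :: deadlocked
Reachable graph of Q (3 states):
  t0 = c.(c.(0 + 0))\{a,b,d} :: -c-> t1
  t1 = (c.(0 + 0))\{a,b,d} :: -c-> t2
  t2 = (0 + 0)\{a,b,d} :: deadlocked
Partition-refinement fixed point:
  B0 = {s0, t0}
  B1 = {s1, t1}
  B2 = {s2, t2}
s0 ∈ B0, t0 ∈ B0 → same block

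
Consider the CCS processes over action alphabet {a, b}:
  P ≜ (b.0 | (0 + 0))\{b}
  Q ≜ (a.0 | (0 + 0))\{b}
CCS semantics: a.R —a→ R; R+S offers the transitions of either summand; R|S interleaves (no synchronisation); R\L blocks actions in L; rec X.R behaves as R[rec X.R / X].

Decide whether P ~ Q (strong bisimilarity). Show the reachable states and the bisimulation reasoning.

Reachable graph of P (1 states):
  s0 = (b.0 | (0 + 0))\{b} | ∅
Reachable graph of Q (2 states):
  t0 = (a.0 | (0 + 0))\{b} | --a--▸ t1
  t1 = (0 | (0 + 0))\{b} | ∅
Partition-refinement fixed point:
  B0 = {s0, t1}
  B1 = {t0}
s0 ∈ B0, t0 ∈ B1 → different blocks

NO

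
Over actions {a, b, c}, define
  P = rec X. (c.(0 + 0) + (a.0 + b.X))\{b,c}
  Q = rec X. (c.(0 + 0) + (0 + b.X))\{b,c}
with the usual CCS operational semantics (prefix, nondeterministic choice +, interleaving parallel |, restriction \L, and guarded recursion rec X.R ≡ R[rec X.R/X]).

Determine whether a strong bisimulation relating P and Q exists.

P's transition system — 2 states:
  p0 = rec X. (c.(0 + 0) + (a.0 + b.X))\{b,c} | -a-> p1
  p1 = 0\{b,c} | ∅
Q's transition system — 1 states:
  q0 = rec X. (c.(0 + 0) + (0 + b.X))\{b,c} | ∅
Coarsest stable partition (strong bisimilarity classes):
  B0 = {p0}
  B1 = {p1, q0}
p0 ∈ B0, q0 ∈ B1 → different blocks

P ≁ Q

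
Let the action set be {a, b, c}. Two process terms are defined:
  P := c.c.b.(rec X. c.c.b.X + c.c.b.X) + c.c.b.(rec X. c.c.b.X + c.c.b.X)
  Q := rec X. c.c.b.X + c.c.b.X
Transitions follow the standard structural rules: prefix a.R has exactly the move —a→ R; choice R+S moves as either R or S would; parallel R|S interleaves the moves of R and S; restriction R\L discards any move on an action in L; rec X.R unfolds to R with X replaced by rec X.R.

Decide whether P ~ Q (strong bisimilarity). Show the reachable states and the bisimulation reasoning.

Reachable graph of P (4 states):
  m0 = c.c.b.(rec X. c.c.b.X + c.c.b.X) + c.c.b.(rec X. c.c.b.X + c.c.b.X) has moves ··c··> m1
  m1 = c.b.(rec X. c.c.b.X + c.c.b.X) has moves ··c··> m2
  m2 = b.(rec X. c.c.b.X + c.c.b.X) has moves ··b··> m3
  m3 = rec X. c.c.b.X + c.c.b.X has moves ··c··> m1
Reachable graph of Q (3 states):
  n0 = rec X. c.c.b.X + c.c.b.X has moves ··c··> n1
  n1 = c.b.(rec X. c.c.b.X + c.c.b.X) has moves ··c··> n2
  n2 = b.(rec X. c.c.b.X + c.c.b.X) has moves ··b··> n0
Partition-refinement fixed point:
  B0 = {m0, m3, n0}
  B1 = {m1, n1}
  B2 = {m2, n2}
m0 ∈ B0, n0 ∈ B0 → same block

P ~ Q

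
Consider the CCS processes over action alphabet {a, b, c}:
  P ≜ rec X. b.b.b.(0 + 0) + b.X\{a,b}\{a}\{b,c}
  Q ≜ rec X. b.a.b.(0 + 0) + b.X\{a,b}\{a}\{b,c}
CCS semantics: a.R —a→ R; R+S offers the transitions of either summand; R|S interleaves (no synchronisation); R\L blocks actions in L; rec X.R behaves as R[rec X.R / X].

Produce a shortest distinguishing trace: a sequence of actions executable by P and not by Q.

P's transition system — 5 states:
  s0 = rec X. b.b.b.(0 + 0) + b.X\{a,b}\{a}\{b,c} :: -b-> s1, -b-> s2
  s1 = (rec X. b.b.b.(0 + 0) + b.X\{a,b}\{a}\{b,c})\{a,b}\{a}\{b,c} :: ∅
  s2 = b.b.(0 + 0) :: -b-> s3
  s3 = b.(0 + 0) :: -b-> s4
  s4 = 0 + 0 :: ∅
Q's transition system — 5 states:
  t0 = rec X. b.a.b.(0 + 0) + b.X\{a,b}\{a}\{b,c} :: -b-> t1, -b-> t2
  t1 = (rec X. b.a.b.(0 + 0) + b.X\{a,b}\{a}\{b,c})\{a,b}\{a}\{b,c} :: ∅
  t2 = a.b.(0 + 0) :: -a-> t3
  t3 = b.(0 + 0) :: -b-> t4
  t4 = 0 + 0 :: ∅
Trace ⟨bb⟩ through P, begin at {s0}:
  [1] b ⇒ {s1, s2}
  [2] b ⇒ {s3}
  ✓ P
Trace ⟨bb⟩ through Q, begin at {t0}:
  [1] b ⇒ {t1, t2}
  [2] b ⇒ ∅  — Q cannot continue

bb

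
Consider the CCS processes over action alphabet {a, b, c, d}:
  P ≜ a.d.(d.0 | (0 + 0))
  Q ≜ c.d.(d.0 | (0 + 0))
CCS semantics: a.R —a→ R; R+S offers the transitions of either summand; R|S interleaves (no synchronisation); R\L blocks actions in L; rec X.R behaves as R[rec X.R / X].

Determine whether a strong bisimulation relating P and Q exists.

LTS(P): 4 reachable states
  p0 = a.d.(d.0 | (0 + 0)) | -a-> p1
  p1 = d.(d.0 | (0 + 0)) | -d-> p2
  p2 = d.0 | (0 + 0) | -d-> p3
  p3 = 0 | (0 + 0) | (no moves)
LTS(Q): 4 reachable states
  q0 = c.d.(d.0 | (0 + 0)) | -c-> q1
  q1 = d.(d.0 | (0 + 0)) | -d-> q2
  q2 = d.0 | (0 + 0) | -d-> q3
  q3 = 0 | (0 + 0) | (no moves)
Bisimilarity quotient blocks:
  B0 = {p0}
  B1 = {p1, q1}
  B2 = {p2, q2}
  B3 = {p3, q3}
  B4 = {q0}
p0 ∈ B0, q0 ∈ B4 → different blocks

NO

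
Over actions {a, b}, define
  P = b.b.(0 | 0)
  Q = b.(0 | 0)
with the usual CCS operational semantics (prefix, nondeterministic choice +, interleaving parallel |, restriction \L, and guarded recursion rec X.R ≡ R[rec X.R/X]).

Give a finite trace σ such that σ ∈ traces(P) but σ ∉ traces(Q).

Reachable graph of P (3 states):
  m0 = b.b.(0 | 0) | —b→ m1
  m1 = b.(0 | 0) | —b→ m2
  m2 = 0 | 0 | ∅
Reachable graph of Q (2 states):
  n0 = b.(0 | 0) | —b→ n1
  n1 = 0 | 0 | ∅
Run σ = ⟨bb⟩ on P: start {m0}
  [1] b ⇒ {m1}
  [2] b ⇒ {m2}
  ✓ P
Run σ = ⟨bb⟩ on Q: start {n0}
  [1] b ⇒ {n1}
  [2] b ⇒ ∅  — Q cannot continue

bb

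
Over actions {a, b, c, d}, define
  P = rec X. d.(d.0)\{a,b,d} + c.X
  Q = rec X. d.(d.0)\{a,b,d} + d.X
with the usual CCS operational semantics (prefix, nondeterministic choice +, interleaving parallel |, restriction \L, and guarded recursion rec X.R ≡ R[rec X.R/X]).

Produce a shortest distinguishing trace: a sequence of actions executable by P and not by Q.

Reachable graph of P (2 states):
  u0 = rec X. d.(d.0)\{a,b,d} + c.X has moves =c=> u0, =d=> u1
  u1 = (d.0)\{a,b,d} has moves stopped
Reachable graph of Q (2 states):
  v0 = rec X. d.(d.0)\{a,b,d} + d.X has moves =d=> v0, =d=> v1
  v1 = (d.0)\{a,b,d} has moves stopped
Run σ = ⟨c⟩ on P: start {u0}
  after c @ step 1: {u0}
  ✓ P
Run σ = ⟨c⟩ on Q: start {v0}
  after c @ step 1: ∅ (Q stuck)

c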